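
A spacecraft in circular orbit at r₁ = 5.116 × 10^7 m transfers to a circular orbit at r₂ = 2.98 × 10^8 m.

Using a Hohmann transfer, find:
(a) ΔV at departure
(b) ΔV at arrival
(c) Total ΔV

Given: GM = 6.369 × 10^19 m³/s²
r₁ = 5.116 × 10^7 m
r₂ = 2.98 × 10^8 m
GM = 6.369 × 10^19 m³/s²
Transfer ellipse: a_t = (r₁ + r₂)/2 = 1.7458 × 10^8 m
Circular speed at r₁: v₁ = √(GM/r₁) = 1.11576 × 10^6 m/s
Transfer speed at r₁ (periapsis): v₁ₜ = √(GM(2/r₁ − 1/a_t)) = 1.45774 × 10^6 m/s
(a) ΔV₁ = v₁ₜ − v₁ = 341985 m/s ≈ 342 km/s
Circular speed at r₂: v₂ = √(GM/r₂) = 462304 m/s
Transfer speed at r₂ (apoapsis): v₂ₜ = √(GM(2/r₂ − 1/a_t)) = 250262 m/s
(b) ΔV₂ = v₂ − v₂ₜ = 212041 m/s ≈ 212 km/s
(c) ΔV_total = ΔV₁ + ΔV₂ = 554027 m/s ≈ 554 km/s

Final answer:
(a) ΔV₁ = 342 km/s
(b) ΔV₂ = 212 km/s
(c) ΔV_total = 554 km/s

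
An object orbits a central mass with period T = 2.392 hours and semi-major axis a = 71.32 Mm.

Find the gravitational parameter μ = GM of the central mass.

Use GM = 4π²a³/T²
T = 2.392 hours = 8611.2 s
a = 71.32 Mm = 7.132 × 10^7 m
a³ = 3.62772 × 10^23 m³
T² = 7.41528 × 10^7 s²
GM = 4π² × (3.62772 × 10^23) / (7.41528 × 10^7) = 1.93137 × 10^17 m³/s²
GM ≈ 1.931 × 10^17 m³/s²

Final answer: GM = 1.931 × 10^17 m³/s²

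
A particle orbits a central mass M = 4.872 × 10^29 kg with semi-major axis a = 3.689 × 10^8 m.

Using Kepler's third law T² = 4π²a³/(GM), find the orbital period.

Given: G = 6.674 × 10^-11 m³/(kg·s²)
M = 4.872 × 10^29 kg
GM = G × M = 6.674 × 10^-11 × 4.872 × 10^29 = 3.25157 × 10^19 m³/s²
a = 3.689 × 10^8 m
a³ = 5.02026 × 10^25 m³
T = 2π √(a³/GM) = 2π √((5.02026 × 10^25) / (3.25157 × 10^19)) = 2π × 1242.56 s
T = 7807.21 s ≈ 2.169 hours

Final answer: 2.169 hours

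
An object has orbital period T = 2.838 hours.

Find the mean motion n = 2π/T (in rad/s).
T = 2.838 hours = 10216.8 s
n = 2π / 10216.8 s = 0.000614986 rad/s ≈ 0.000615 rad/s

Final answer: n = 0.000615 rad/s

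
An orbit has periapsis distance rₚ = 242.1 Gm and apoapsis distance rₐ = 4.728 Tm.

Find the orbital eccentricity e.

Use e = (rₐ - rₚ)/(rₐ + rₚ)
rₚ = 242.1 Gm = 2.421 × 10^11 m
rₐ = 4.728 Tm = 4.728 × 10^12 m
rₐ − rₚ = 4.4859 × 10^12 m
rₐ + rₚ = 4.9701 × 10^12 m
e = (rₐ − rₚ)/(rₐ + rₚ) = 0.902577

Final answer: e = 0.9026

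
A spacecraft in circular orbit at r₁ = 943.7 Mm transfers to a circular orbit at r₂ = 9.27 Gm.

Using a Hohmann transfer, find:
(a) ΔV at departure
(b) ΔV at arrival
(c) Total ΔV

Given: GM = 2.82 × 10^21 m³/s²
r₁ = 943.7 Mm = 9.437 × 10^8 m
r₂ = 9.27 Gm = 9.27 × 10^9 m
GM = 2.82 × 10^21 m³/s²
Transfer ellipse: a_t = (r₁ + r₂)/2 = 5.10685 × 10^9 m
Circular speed at r₁: v₁ = √(GM/r₁) = 1.72865 × 10^6 m/s
Transfer speed at r₁ (periapsis): v₁ₜ = √(GM(2/r₁ − 1/a_t)) = 2.32901 × 10^6 m/s
(a) ΔV₁ = v₁ₜ − v₁ = 600356 m/s ≈ 600.4 km/s
Circular speed at r₂: v₂ = √(GM/r₂) = 551550 m/s
Transfer speed at r₂ (apoapsis): v₂ₜ = √(GM(2/r₂ − 1/a_t)) = 237096 m/s
(b) ΔV₂ = v₂ − v₂ₜ = 314453 m/s ≈ 314.5 km/s
(c) ΔV_total = ΔV₁ + ΔV₂ = 914809 m/s ≈ 914.8 km/s

Final answer:
(a) ΔV₁ = 600.4 km/s
(b) ΔV₂ = 314.5 km/s
(c) ΔV_total = 914.8 km/s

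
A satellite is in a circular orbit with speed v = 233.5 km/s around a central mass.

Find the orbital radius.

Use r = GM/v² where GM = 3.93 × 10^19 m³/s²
v = 233.5 km/s = 233500 m/s
GM = 3.93 × 10^19 m³/s²
v² = 5.45222 × 10^10 m²/s²
r = GM/v² = (3.93 × 10^19) / (5.45222 × 10^10) = 7.20807 × 10^8 m ≈ 720.8 Mm

Final answer: 720.8 Mm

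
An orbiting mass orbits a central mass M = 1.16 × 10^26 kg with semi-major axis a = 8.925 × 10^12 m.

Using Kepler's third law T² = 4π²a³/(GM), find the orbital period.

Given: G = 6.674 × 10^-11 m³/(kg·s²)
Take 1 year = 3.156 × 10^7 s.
M = 1.16 × 10^26 kg
GM = G × M = 6.674 × 10^-11 × 1.16 × 10^26 = 7.74184 × 10^15 m³/s²
a = 8.925 × 10^12 m
a³ = 7.10926 × 10^38 m³
T = 2π √(a³/GM) = 2π √((7.10926 × 10^38) / (7.74184 × 10^15)) = 2π × 3.03033 × 10^11 s
T = 1.90401 × 10^12 s ≈ 6.033 × 10^4 years

Final answer: 6.033 × 10^4 years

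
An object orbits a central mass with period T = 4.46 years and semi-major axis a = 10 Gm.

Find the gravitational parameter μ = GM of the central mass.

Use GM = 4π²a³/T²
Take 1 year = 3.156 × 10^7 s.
T = 4.46 years = 1.40758 × 10^8 s
a = 10 Gm = 1 × 10^10 m
a³ = 1 × 10^30 m³
T² = 1.98127 × 10^16 s²
GM = 4π² × (1 × 10^30) / (1.98127 × 10^16) = 1.99258 × 10^15 m³/s²
GM ≈ 1.993 × 10^15 m³/s²

Final answer: GM = 1.993 × 10^15 m³/s²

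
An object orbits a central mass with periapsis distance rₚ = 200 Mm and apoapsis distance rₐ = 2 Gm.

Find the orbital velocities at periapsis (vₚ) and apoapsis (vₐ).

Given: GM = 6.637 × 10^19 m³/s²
rₚ = 200 Mm = 2 × 10^8 m
rₐ = 2 Gm = 2 × 10^9 m
GM = 6.637 × 10^19 m³/s²
a = (rₚ + rₐ)/2 = 1.1 × 10^9 m
Vis-viva: v² = GM (2/r − 1/a)
vₚ² = 6.637 × 10^19 × (1 × 10^-8 − 9.09091 × 10^-10) = 6.03364 × 10^11 m²/s²
vₚ = 776765 m/s ≈ 776.8 km/s
vₐ² = 6.637 × 10^19 × (1 × 10^-9 − 9.09091 × 10^-10) = 6.03364 × 10^9 m²/s²
vₐ = 77676.5 m/s ≈ 77.68 km/s

Final answer: vₚ = 776.8 km/s, vₐ = 77.68 km/s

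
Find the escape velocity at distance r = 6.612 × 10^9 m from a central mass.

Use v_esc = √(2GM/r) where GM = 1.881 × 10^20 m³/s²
r = 6.612 × 10^9 m
GM = 1.881 × 10^20 m³/s²
2GM/r = 2 × (1.881 × 10^20) / (6.612 × 10^9) = 5.68966 × 10^10 m²/s²
v_esc = √(2GM/r) = 238530 m/s ≈ 238.5 km/s

Final answer: 238.5 km/s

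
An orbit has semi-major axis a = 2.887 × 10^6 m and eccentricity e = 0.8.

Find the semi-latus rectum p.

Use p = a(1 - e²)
a = 2.887 × 10^6 m
e = 0.8,  e² = 0.64,  1 − e² = 0.36
p = a(1 − e²) = 2.887 × 10^6 m × 0.36 = 1.03932 × 10^6 m ≈ 1.039 × 10^6 m

Final answer: p = 1.039 × 10^6 m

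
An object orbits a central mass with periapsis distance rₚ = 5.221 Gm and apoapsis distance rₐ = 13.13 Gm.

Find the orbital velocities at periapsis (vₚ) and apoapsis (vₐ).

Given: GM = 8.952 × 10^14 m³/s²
rₚ = 5.221 Gm = 5.221 × 10^9 m
rₐ = 13.13 Gm = 1.313 × 10^10 m
GM = 8.952 × 10^14 m³/s²
a = (rₚ + rₐ)/2 = 9.1755 × 10^9 m
Vis-viva: v² = GM (2/r − 1/a)
vₚ² = 8.952 × 10^14 × (3.83068 × 10^-10 − 1.08986 × 10^-10) = 245359 m²/s²
vₚ = 495.337 m/s ≈ 495.3 m/s
vₐ² = 8.952 × 10^14 × (1.52323 × 10^-10 − 1.08986 × 10^-10) = 38795.3 m²/s²
vₐ = 196.965 m/s ≈ 197 m/s

Final answer: vₚ = 495.3 m/s, vₐ = 197 m/s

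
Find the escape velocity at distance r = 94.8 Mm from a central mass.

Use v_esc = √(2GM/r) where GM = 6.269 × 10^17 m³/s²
r = 94.8 Mm = 9.48 × 10^7 m
GM = 6.269 × 10^17 m³/s²
2GM/r = 2 × (6.269 × 10^17) / (9.48 × 10^7) = 1.32257 × 10^10 m²/s²
v_esc = √(2GM/r) = 115003 m/s ≈ 115 km/s

Final answer: 115 km/s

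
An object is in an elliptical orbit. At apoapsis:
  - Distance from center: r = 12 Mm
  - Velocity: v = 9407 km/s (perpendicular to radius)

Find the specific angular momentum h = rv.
r = 12 Mm = 1.2 × 10^7 m
v = 9407 km/s = 9.407 × 10^6 m/s
h = rv = 1.2 × 10^7 × 9.407 × 10^6 = 1.12884 × 10^14 m²/s ≈ 1.129 × 10^14 m²/s

Final answer: h = 1.129 × 10^14 m²/s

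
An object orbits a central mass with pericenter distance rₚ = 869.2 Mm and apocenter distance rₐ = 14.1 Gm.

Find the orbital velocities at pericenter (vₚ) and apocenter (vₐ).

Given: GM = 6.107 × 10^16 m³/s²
rₚ = 869.2 Mm = 8.692 × 10^8 m
rₐ = 14.1 Gm = 1.41 × 10^10 m
GM = 6.107 × 10^16 m³/s²
a = (rₚ + rₐ)/2 = 7.4846 × 10^9 m
Vis-viva: v² = GM (2/r − 1/a)
vₚ² = 6.107 × 10^16 × (2.30097 × 10^-9 − 1.33608 × 10^-10) = 1.32361 × 10^8 m²/s²
vₚ = 11504.8 m/s ≈ 11.5 km/s
vₐ² = 6.107 × 10^16 × (1.41844 × 10^-10 − 1.33608 × 10^-10) = 502991 m²/s²
vₐ = 709.218 m/s ≈ 709.2 m/s

Final answer: vₚ = 11.5 km/s, vₐ = 709.2 m/s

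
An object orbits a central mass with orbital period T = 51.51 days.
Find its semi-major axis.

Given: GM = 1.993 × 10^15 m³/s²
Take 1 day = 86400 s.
T = 51.51 days = 4.45046 × 10^6 s
GM = 1.993 × 10^15 m³/s²
Kepler's third law: a³ = GM T² / (4π²)
T² = 1.98066 × 10^13 s²
a³ = (1.993 × 10^15) × (1.98066 × 10^13) / (4π²) = 9.99904 × 10^26 m³
a = (a³)^(1/3) = 9.99968 × 10^8 m ≈ 1000 Mm

Final answer: 1000 Mm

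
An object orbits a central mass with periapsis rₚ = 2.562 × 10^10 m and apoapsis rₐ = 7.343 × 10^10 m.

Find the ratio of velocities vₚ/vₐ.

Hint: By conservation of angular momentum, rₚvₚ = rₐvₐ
rₚ = 2.562 × 10^10 m
rₐ = 7.343 × 10^10 m
rₚvₚ = rₐvₐ  ⇒  vₚ/vₐ = rₐ/rₚ
vₚ/vₐ = (7.343 × 10^10) / (2.562 × 10^10) = 2.86612

Final answer: vₚ/vₐ = 2.866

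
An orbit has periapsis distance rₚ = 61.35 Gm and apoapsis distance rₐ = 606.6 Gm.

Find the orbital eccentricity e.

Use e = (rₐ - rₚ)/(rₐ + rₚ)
rₚ = 61.35 Gm = 6.135 × 10^10 m
rₐ = 606.6 Gm = 6.066 × 10^11 m
rₐ − rₚ = 5.4525 × 10^11 m
rₐ + rₚ = 6.6795 × 10^11 m
e = (rₐ − rₚ)/(rₐ + rₚ) = 0.816304

Final answer: e = 0.8163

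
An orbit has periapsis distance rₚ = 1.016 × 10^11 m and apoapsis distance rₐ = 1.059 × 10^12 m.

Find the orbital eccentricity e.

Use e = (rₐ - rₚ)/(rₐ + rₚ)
rₚ = 1.016 × 10^11 m
rₐ = 1.059 × 10^12 m
rₐ − rₚ = 9.574 × 10^11 m
rₐ + rₚ = 1.1606 × 10^12 m
e = (rₐ − rₚ)/(rₐ + rₚ) = 0.824918

Final answer: e = 0.8249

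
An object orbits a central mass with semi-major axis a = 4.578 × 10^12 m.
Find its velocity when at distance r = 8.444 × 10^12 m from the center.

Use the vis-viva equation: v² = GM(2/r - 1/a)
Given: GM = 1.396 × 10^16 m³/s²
a = 4.578 × 10^12 m
r = 8.444 × 10^12 m
GM = 1.396 × 10^16 m³/s²
2/r − 1/a = 2.36855 × 10^-13 − 2.18436 × 10^-13 = 1.84186 × 10^-14 m⁻¹
v² = GM (2/r − 1/a) = 257.123 m²/s²
v = 16.0351 m/s ≈ 16.04 m/s

Final answer: 16.04 m/s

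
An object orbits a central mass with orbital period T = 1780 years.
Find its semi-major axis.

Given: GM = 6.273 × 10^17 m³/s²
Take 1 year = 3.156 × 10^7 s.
T = 1780 years = 5.61768 × 10^10 s
GM = 6.273 × 10^17 m³/s²
Kepler's third law: a³ = GM T² / (4π²)
T² = 3.15583 × 10^21 s²
a³ = (6.273 × 10^17) × (3.15583 × 10^21) / (4π²) = 5.01452 × 10^37 m³
a = (a³)^(1/3) = 3.68759 × 10^12 m ≈ 3.688 Tm

Final answer: 3.688 Tm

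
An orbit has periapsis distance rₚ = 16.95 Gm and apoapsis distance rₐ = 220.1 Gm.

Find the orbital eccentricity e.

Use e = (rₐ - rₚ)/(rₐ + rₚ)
rₚ = 16.95 Gm = 1.695 × 10^10 m
rₐ = 220.1 Gm = 2.201 × 10^11 m
rₐ − rₚ = 2.0315 × 10^11 m
rₐ + rₚ = 2.3705 × 10^11 m
e = (rₐ − rₚ)/(rₐ + rₚ) = 0.856992

Final answer: e = 0.857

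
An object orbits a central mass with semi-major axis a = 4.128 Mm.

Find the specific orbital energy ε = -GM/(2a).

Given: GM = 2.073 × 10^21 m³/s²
a = 4.128 Mm = 4.128 × 10^6 m
GM = 2.073 × 10^21 m³/s²
2a = 8.256 × 10^6 m
ε = −GM/(2a) = -2.5109 × 10^14 J/kg ≈ -2.511 × 10^5 GJ/kg

Final answer: -2.511 × 10^5 GJ/kg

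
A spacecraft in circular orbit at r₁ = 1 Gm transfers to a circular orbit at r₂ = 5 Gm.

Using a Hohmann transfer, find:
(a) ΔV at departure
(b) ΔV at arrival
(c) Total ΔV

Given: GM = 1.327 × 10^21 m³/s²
r₁ = 1 Gm = 1 × 10^9 m
r₂ = 5 Gm = 5 × 10^9 m
GM = 1.327 × 10^21 m³/s²
Transfer ellipse: a_t = (r₁ + r₂)/2 = 3 × 10^9 m
Circular speed at r₁: v₁ = √(GM/r₁) = 1.15195 × 10^6 m/s
Transfer speed at r₁ (periapsis): v₁ₜ = √(GM(2/r₁ − 1/a_t)) = 1.48717 × 10^6 m/s
(a) ΔV₁ = v₁ₜ − v₁ = 335212 m/s ≈ 335.2 km/s
Circular speed at r₂: v₂ = √(GM/r₂) = 515170 m/s
Transfer speed at r₂ (apoapsis): v₂ₜ = √(GM(2/r₂ − 1/a_t)) = 297433 m/s
(b) ΔV₂ = v₂ − v₂ₜ = 217736 m/s ≈ 217.7 km/s
(c) ΔV_total = ΔV₁ + ΔV₂ = 552949 m/s ≈ 552.9 km/s

Final answer:
(a) ΔV₁ = 335.2 km/s
(b) ΔV₂ = 217.7 km/s
(c) ΔV_total = 552.9 km/s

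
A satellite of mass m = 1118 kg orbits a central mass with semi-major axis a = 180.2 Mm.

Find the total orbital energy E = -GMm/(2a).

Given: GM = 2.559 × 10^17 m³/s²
a = 180.2 Mm = 1.802 × 10^8 m
GM = 2.559 × 10^17 m³/s²
2a = 3.604 × 10^8 m
GMm = 2.559 × 10^17 × 1118 = 2.86096 × 10^20 m³·kg/s²
E = −GMm/(2a) = -7.9383 × 10^11 J ≈ -793.8 GJ

Final answer: -793.8 GJ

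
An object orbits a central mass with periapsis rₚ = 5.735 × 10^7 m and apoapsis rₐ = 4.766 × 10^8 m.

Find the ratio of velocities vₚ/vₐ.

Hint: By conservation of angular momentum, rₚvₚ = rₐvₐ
rₚ = 5.735 × 10^7 m
rₐ = 4.766 × 10^8 m
rₚvₚ = rₐvₐ  ⇒  vₚ/vₐ = rₐ/rₚ
vₚ/vₐ = (4.766 × 10^8) / (5.735 × 10^7) = 8.31037

Final answer: vₚ/vₐ = 8.31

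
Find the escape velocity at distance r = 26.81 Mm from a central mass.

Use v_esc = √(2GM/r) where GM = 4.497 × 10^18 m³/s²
r = 26.81 Mm = 2.681 × 10^7 m
GM = 4.497 × 10^18 m³/s²
2GM/r = 2 × (4.497 × 10^18) / (2.681 × 10^7) = 3.35472 × 10^11 m²/s²
v_esc = √(2GM/r) = 579199 m/s ≈ 579.2 km/s

Final answer: 579.2 km/s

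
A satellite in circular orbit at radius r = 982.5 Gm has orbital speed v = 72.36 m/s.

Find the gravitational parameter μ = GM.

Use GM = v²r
r = 982.5 Gm = 9.825 × 10^11 m
v = 72.36 m/s
v² = 5235.97 m²/s²
GM = v²r = 5235.97 × 9.825 × 10^11 = 5.14434 × 10^15 m³/s²
GM ≈ 5.144 × 10^15 m³/s²

Final answer: GM = 5.144 × 10^15 m³/s²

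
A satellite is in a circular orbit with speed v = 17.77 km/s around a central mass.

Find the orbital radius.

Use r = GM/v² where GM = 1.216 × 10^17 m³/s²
v = 17.77 km/s = 17770 m/s
GM = 1.216 × 10^17 m³/s²
v² = 3.15773 × 10^8 m²/s²
r = GM/v² = (1.216 × 10^17) / (3.15773 × 10^8) = 3.85087 × 10^8 m ≈ 385.1 Mm

Final answer: 385.1 Mm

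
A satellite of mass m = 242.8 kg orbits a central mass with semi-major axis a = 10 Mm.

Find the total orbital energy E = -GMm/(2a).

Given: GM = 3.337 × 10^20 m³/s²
a = 10 Mm = 1 × 10^7 m
GM = 3.337 × 10^20 m³/s²
2a = 2 × 10^7 m
GMm = 3.337 × 10^20 × 242.8 = 8.10224 × 10^22 m³·kg/s²
E = −GMm/(2a) = -4.05112 × 10^15 J ≈ -4.051 PJ

Final answer: -4.051 PJ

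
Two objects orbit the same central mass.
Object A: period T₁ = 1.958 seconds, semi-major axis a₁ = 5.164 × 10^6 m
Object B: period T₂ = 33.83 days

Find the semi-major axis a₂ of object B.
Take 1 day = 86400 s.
T₁ = 1.958 seconds
T₂ = 33.83 days = 2.92291 × 10^6 s
a₁ = 5.164 × 10^6 m
Kepler's third law: (T₂/T₁)² = (a₂/a₁)³  ⇒  a₂ = a₁ (T₂/T₁)^(2/3)
T₂/T₁ = 1.4928 × 10^6
(T₂/T₁)^(2/3) = 13061.8
a₂ = 5.164 × 10^6 m × 13061.8 = 6.7451 × 10^10 m ≈ 6.745 × 10^10 m

Final answer: a₂ = 6.745 × 10^10 m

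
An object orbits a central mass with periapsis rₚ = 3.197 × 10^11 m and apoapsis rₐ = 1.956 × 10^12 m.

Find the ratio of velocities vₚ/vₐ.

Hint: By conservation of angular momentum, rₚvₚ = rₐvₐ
rₚ = 3.197 × 10^11 m
rₐ = 1.956 × 10^12 m
rₚvₚ = rₐvₐ  ⇒  vₚ/vₐ = rₐ/rₚ
vₚ/vₐ = (1.956 × 10^12) / (3.197 × 10^11) = 6.11824

Final answer: vₚ/vₐ = 6.118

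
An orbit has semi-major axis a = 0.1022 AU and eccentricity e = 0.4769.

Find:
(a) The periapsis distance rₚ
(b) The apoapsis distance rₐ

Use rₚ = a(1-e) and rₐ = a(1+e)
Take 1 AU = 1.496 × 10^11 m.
a = 0.1022 AU = 1.52891 × 10^10 m
e = 0.4769:  1 − e = 0.5231,  1 + e = 1.4769
(a) rₚ = a(1 − e) = 1.52891 × 10^10 m × 0.5231 = 7.99774 × 10^9 m ≈ 0.05346 AU
(b) rₐ = a(1 + e) = 1.52891 × 10^10 m × 1.4769 = 2.25805 × 10^10 m ≈ 0.1509 AU

Final answer:
(a) rₚ = 0.05346 AU
(b) rₐ = 0.1509 AU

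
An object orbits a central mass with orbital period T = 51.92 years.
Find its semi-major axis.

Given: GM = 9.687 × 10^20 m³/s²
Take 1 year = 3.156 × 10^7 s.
T = 51.92 years = 1.6386 × 10^9 s
GM = 9.687 × 10^20 m³/s²
Kepler's third law: a³ = GM T² / (4π²)
T² = 2.68499 × 10^18 s²
a³ = (9.687 × 10^20) × (2.68499 × 10^18) / (4π²) = 6.58829 × 10^37 m³
a = (a³)^(1/3) = 4.03885 × 10^12 m ≈ 4.039 × 10^12 m

Final answer: 4.039 × 10^12 m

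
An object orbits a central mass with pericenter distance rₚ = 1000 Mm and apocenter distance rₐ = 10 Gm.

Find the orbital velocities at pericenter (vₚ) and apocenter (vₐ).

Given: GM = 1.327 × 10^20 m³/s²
rₚ = 1000 Mm = 1 × 10^9 m
rₐ = 10 Gm = 1 × 10^10 m
GM = 1.327 × 10^20 m³/s²
a = (rₚ + rₐ)/2 = 5.5 × 10^9 m
Vis-viva: v² = GM (2/r − 1/a)
vₚ² = 1.327 × 10^20 × (2 × 10^-9 − 1.81818 × 10^-10) = 2.41273 × 10^11 m²/s²
vₚ = 491195 m/s ≈ 491.2 km/s
vₐ² = 1.327 × 10^20 × (2 × 10^-10 − 1.81818 × 10^-10) = 2.41273 × 10^9 m²/s²
vₐ = 49119.5 m/s ≈ 49.12 km/s

Final answer: vₚ = 491.2 km/s, vₐ = 49.12 km/s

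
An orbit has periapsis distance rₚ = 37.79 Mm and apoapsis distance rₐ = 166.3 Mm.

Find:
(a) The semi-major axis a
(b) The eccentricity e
rₚ = 37.79 Mm = 3.779 × 10^7 m
rₐ = 166.3 Mm = 1.663 × 10^8 m
(a) a = (rₚ + rₐ)/2 = 1.02045 × 10^8 m ≈ 102 Mm
(b) e = (rₐ − rₚ)/(rₐ + rₚ) = (1.2851 × 10^8) / (2.0409 × 10^8) = 0.629673

Final answer:
(a) a = 102 Mm
(b) e = 0.6297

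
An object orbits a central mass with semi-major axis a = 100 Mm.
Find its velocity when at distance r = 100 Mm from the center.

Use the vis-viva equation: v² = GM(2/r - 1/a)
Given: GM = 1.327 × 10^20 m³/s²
a = 100 Mm = 1 × 10^8 m
r = 100 Mm = 1 × 10^8 m
GM = 1.327 × 10^20 m³/s²
2/r − 1/a = 2 × 10^-8 − 1 × 10^-8 = 1 × 10^-8 m⁻¹
v² = GM (2/r − 1/a) = 1.327 × 10^12 m²/s²
v = 1.15195 × 10^6 m/s ≈ 1152 km/s

Final answer: 1152 km/s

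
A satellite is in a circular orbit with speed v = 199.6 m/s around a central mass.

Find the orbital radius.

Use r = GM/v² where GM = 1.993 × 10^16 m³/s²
v = 199.6 m/s
GM = 1.993 × 10^16 m³/s²
v² = 39840.2 m²/s²
r = GM/v² = (1.993 × 10^16) / 39840.2 = 5.00249 × 10^11 m ≈ 500.2 Gm

Final answer: 500.2 Gm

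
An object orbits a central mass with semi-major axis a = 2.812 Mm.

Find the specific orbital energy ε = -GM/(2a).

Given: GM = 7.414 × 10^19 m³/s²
a = 2.812 Mm = 2.812 × 10^6 m
GM = 7.414 × 10^19 m³/s²
2a = 5.624 × 10^6 m
ε = −GM/(2a) = -1.31828 × 10^13 J/kg ≈ -1.318 × 10^4 GJ/kg

Final answer: -1.318 × 10^4 GJ/kg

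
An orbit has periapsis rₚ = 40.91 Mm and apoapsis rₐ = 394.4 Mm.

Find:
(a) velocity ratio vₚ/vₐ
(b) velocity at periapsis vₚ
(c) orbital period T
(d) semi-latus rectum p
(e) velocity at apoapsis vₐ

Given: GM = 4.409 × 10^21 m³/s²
rₚ = 40.91 Mm = 4.091 × 10^7 m
rₐ = 394.4 Mm = 3.944 × 10^8 m
GM = 4.409 × 10^21 m³/s²
a = (rₚ + rₐ)/2 = 2.17655 × 10^8 m
e = (rₐ − rₚ)/(rₐ + rₚ) = (3.5349 × 10^8) / (4.3531 × 10^8) = 0.812042
(a) vₚ/vₐ = rₐ/rₚ (angular momentum) = (3.944 × 10^8) / (4.091 × 10^7) = 9.64067 ≈ 9.641
(b) vₚ² = GM (2/rₚ − 1/a) = 4.409 × 10^21 × (4.88878 × 10^-8 − 4.59443 × 10^-9) = 1.95289 × 10^14 m²/s²;  vₚ = 1.39746 × 10^7 m/s ≈ 1.397 × 10^4 km/s
(c) a³ = 1.03111 × 10^25 m³;  T = 2π √(a³/GM) = 2π × 48.3596 s = 303.852 s ≈ 5.064 minutes
(d) 1 − e² = 0.340588;  p = a(1 − e²) = 2.17655 × 10^8 × 0.340588 = 7.41306 × 10^7 m ≈ 74.13 Mm
(e) vₐ² = GM (2/rₐ − 1/a) = 4.409 × 10^21 × (5.07099 × 10^-9 − 4.59443 × 10^-9) = 2.10118 × 10^12 m²/s²;  vₐ = 1.44955 × 10^6 m/s ≈ 1450 km/s

Final answer:
(a) velocity ratio vₚ/vₐ = 9.641
(b) velocity at periapsis vₚ = 1.397 × 10^4 km/s
(c) orbital period T = 5.064 minutes
(d) semi-latus rectum p = 74.13 Mm
(e) velocity at apoapsis vₐ = 1450 km/s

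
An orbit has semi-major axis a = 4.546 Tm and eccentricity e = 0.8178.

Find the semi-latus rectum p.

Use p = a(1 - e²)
a = 4.546 Tm = 4.546 × 10^12 m
e = 0.8178,  e² = 0.668797,  1 − e² = 0.331203
p = a(1 − e²) = 4.546 × 10^12 m × 0.331203 = 1.50565 × 10^12 m ≈ 1.506 Tm

Final answer: p = 1.506 Tm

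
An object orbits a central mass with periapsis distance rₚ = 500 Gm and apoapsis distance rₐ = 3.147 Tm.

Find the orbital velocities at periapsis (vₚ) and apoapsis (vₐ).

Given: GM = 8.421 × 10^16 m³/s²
rₚ = 500 Gm = 5 × 10^11 m
rₐ = 3.147 Tm = 3.147 × 10^12 m
GM = 8.421 × 10^16 m³/s²
a = (rₚ + rₐ)/2 = 1.8235 × 10^12 m
Vis-viva: v² = GM (2/r − 1/a)
vₚ² = 8.421 × 10^16 × (4 × 10^-12 − 5.48396 × 10^-13) = 290660 m²/s²
vₚ = 539.129 m/s ≈ 539.1 m/s
vₐ² = 8.421 × 10^16 × (6.35526 × 10^-13 − 5.48396 × 10^-13) = 7337.21 m²/s²
vₐ = 85.6575 m/s ≈ 85.66 m/s

Final answer: vₚ = 539.1 m/s, vₐ = 85.66 m/s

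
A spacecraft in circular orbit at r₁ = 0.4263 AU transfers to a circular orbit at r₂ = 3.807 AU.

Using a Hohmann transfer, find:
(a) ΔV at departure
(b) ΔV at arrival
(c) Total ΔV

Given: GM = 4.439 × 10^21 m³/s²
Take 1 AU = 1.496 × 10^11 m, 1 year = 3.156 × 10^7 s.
r₁ = 0.4263 AU = 6.37745 × 10^10 m
r₂ = 3.807 AU = 5.69527 × 10^11 m
GM = 4.439 × 10^21 m³/s²
Transfer ellipse: a_t = (r₁ + r₂)/2 = 3.16651 × 10^11 m
Circular speed at r₁: v₁ = √(GM/r₁) = 263827 m/s
Transfer speed at r₁ (periapsis): v₁ₜ = √(GM(2/r₁ − 1/a_t)) = 353823 m/s
(a) ΔV₁ = v₁ₜ − v₁ = 89996 m/s ≈ 18.99 AU/year
Circular speed at r₂: v₂ = √(GM/r₂) = 88284.7 m/s
Transfer speed at r₂ (apoapsis): v₂ₜ = √(GM(2/r₂ − 1/a_t)) = 39620.4 m/s
(b) ΔV₂ = v₂ − v₂ₜ = 48664.3 m/s ≈ 10.27 AU/year
(c) ΔV_total = ΔV₁ + ΔV₂ = 138660 m/s ≈ 29.25 AU/year

Final answer:
(a) ΔV₁ = 18.99 AU/year
(b) ΔV₂ = 10.27 AU/year
(c) ΔV_total = 29.25 AU/year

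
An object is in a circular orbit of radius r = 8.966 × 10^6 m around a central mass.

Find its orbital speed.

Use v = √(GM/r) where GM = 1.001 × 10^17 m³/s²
r = 8.966 × 10^6 m
GM = 1.001 × 10^17 m³/s²
GM/r = (1.001 × 10^17) / (8.966 × 10^6) = 1.11644 × 10^10 m²/s²
v = √(GM/r) = 105662 m/s ≈ 105.7 km/s

Final answer: 105.7 km/s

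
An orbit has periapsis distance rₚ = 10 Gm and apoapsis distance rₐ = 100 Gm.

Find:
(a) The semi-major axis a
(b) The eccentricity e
rₚ = 10 Gm = 1 × 10^10 m
rₐ = 100 Gm = 1 × 10^11 m
(a) a = (rₚ + rₐ)/2 = 5.5 × 10^10 m ≈ 55 Gm
(b) e = (rₐ − rₚ)/(rₐ + rₚ) = (9 × 10^10) / (1.1 × 10^11) = 0.818182

Final answer:
(a) a = 55 Gm
(b) e = 0.8182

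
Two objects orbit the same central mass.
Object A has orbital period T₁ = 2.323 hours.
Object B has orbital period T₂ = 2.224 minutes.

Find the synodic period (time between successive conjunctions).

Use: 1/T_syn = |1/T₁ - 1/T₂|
T₁ = 2.323 hours = 8362.8 s
T₂ = 2.224 minutes = 133.44 s
1/T₁ = 0.000119577 s⁻¹
1/T₂ = 0.007494 s⁻¹
|1/T₁ − 1/T₂| = 0.00737443 s⁻¹
T_syn = 1 / |1/T₁ − 1/T₂| = 135.604 s ≈ 2.26 minutes

Final answer: T_syn = 2.26 minutes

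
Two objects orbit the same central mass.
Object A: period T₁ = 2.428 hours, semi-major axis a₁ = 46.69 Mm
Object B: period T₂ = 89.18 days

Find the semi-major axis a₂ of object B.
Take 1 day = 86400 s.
T₁ = 2.428 hours = 8740.8 s
T₂ = 89.18 days = 7.70515 × 10^6 s
a₁ = 46.69 Mm = 4.669 × 10^7 m
Kepler's third law: (T₂/T₁)² = (a₂/a₁)³  ⇒  a₂ = a₁ (T₂/T₁)^(2/3)
T₂/T₁ = 881.516
(T₂/T₁)^(2/3) = 91.9362
a₂ = 4.669 × 10^7 m × 91.9362 = 4.2925 × 10^9 m ≈ 4.293 Gm

Final answer: a₂ = 4.293 Gm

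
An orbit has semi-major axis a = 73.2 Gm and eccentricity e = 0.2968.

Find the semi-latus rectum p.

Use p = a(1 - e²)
a = 73.2 Gm = 7.32 × 10^10 m
e = 0.2968,  e² = 0.0880902,  1 − e² = 0.91191
p = a(1 − e²) = 7.32 × 10^10 m × 0.91191 = 6.67518 × 10^10 m ≈ 66.75 Gm

Final answer: p = 66.75 Gm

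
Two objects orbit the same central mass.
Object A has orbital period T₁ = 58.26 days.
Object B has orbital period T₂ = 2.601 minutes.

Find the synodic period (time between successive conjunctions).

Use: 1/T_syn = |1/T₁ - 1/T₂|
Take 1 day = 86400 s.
T₁ = 58.26 days = 5.03366 × 10^6 s
T₂ = 2.601 minutes = 156.06 s
1/T₁ = 1.98662 × 10^-7 s⁻¹
1/T₂ = 0.00640779 s⁻¹
|1/T₁ − 1/T₂| = 0.00640759 s⁻¹
T_syn = 1 / |1/T₁ − 1/T₂| = 156.065 s ≈ 2.601 minutes

Final answer: T_syn = 2.601 minutes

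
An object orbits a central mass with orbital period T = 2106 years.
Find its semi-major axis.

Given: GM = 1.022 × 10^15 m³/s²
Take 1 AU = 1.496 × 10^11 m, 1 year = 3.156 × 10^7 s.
T = 2106 years = 6.64654 × 10^10 s
GM = 1.022 × 10^15 m³/s²
Kepler's third law: a³ = GM T² / (4π²)
T² = 4.41764 × 10^21 s²
a³ = (1.022 × 10^15) × (4.41764 × 10^21) / (4π²) = 1.14362 × 10^35 m³
a = (a³)^(1/3) = 4.85394 × 10^11 m ≈ 3.245 AU

Final answer: 3.245 AU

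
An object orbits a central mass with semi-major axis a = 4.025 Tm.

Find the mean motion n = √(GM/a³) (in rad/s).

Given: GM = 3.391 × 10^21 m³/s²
a = 4.025 Tm = 4.025 × 10^12 m
GM = 3.391 × 10^21 m³/s²
a³ = 6.52075 × 10^37 m³
GM/a³ = (3.391 × 10^21) / (6.52075 × 10^37) = 5.20032 × 10^-17 s⁻²
n = √(GM/a³) = 7.21132 × 10^-9 rad/s ≈ 7.211 × 10^-9 rad/s

Final answer: n = 7.211 × 10^-9 rad/s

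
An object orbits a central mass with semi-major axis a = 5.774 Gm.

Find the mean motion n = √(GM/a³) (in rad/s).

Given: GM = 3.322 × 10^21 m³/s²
a = 5.774 Gm = 5.774 × 10^9 m
GM = 3.322 × 10^21 m³/s²
a³ = 1.925 × 10^29 m³
GM/a³ = (3.322 × 10^21) / (1.925 × 10^29) = 1.72572 × 10^-8 s⁻²
n = √(GM/a³) = 0.000131367 rad/s ≈ 0.0001314 rad/s

Final answer: n = 0.0001314 rad/s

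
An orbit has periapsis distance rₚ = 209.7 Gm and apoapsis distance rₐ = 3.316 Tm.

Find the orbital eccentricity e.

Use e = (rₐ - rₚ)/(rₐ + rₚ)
rₚ = 209.7 Gm = 2.097 × 10^11 m
rₐ = 3.316 Tm = 3.316 × 10^12 m
rₐ − rₚ = 3.1063 × 10^12 m
rₐ + rₚ = 3.5257 × 10^12 m
e = (rₐ − rₚ)/(rₐ + rₚ) = 0.881045

Final answer: e = 0.881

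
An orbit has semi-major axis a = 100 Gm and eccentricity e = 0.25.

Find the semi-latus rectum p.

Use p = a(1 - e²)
a = 100 Gm = 1 × 10^11 m
e = 0.25,  e² = 0.0625,  1 − e² = 0.9375
p = a(1 − e²) = 1 × 10^11 m × 0.9375 = 9.375 × 10^10 m ≈ 93.75 Gm

Final answer: p = 93.75 Gm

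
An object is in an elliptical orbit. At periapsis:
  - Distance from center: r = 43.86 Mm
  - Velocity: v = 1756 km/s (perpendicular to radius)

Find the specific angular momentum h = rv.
r = 43.86 Mm = 4.386 × 10^7 m
v = 1756 km/s = 1.756 × 10^6 m/s
h = rv = 4.386 × 10^7 × 1.756 × 10^6 = 7.70182 × 10^13 m²/s ≈ 7.702 × 10^13 m²/s

Final answer: h = 7.702 × 10^13 m²/s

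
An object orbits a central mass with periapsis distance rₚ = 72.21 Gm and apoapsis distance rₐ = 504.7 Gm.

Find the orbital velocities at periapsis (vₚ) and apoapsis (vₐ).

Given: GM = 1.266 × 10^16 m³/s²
rₚ = 72.21 Gm = 7.221 × 10^10 m
rₐ = 504.7 Gm = 5.047 × 10^11 m
GM = 1.266 × 10^16 m³/s²
a = (rₚ + rₐ)/2 = 2.88455 × 10^11 m
Vis-viva: v² = GM (2/r − 1/a)
vₚ² = 1.266 × 10^16 × (2.7697 × 10^-11 − 3.46675 × 10^-12) = 306755 m²/s²
vₚ = 553.855 m/s ≈ 553.9 m/s
vₐ² = 1.266 × 10^16 × (3.96275 × 10^-12 − 3.46675 × 10^-12) = 6279.42 m²/s²
vₐ = 79.2428 m/s ≈ 79.24 m/s

Final answer: vₚ = 553.9 m/s, vₐ = 79.24 m/s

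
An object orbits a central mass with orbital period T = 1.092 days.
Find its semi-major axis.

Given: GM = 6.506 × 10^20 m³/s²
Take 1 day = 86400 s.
T = 1.092 days = 94348.8 s
GM = 6.506 × 10^20 m³/s²
Kepler's third law: a³ = GM T² / (4π²)
T² = 8.9017 × 10^9 s²
a³ = (6.506 × 10^20) × (8.9017 × 10^9) / (4π²) = 1.46699 × 10^29 m³
a = (a³)^(1/3) = 5.27403 × 10^9 m ≈ 5.274 Gm

Final answer: 5.274 Gm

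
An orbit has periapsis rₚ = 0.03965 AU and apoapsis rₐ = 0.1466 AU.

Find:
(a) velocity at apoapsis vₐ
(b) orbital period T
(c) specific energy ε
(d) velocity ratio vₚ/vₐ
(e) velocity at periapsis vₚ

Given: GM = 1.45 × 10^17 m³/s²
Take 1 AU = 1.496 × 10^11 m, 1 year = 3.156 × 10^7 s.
rₚ = 0.03965 AU = 5.93164 × 10^9 m
rₐ = 0.1466 AU = 2.19314 × 10^10 m
GM = 1.45 × 10^17 m³/s²
a = (rₚ + rₐ)/2 = 1.39315 × 10^10 m
e = (rₐ − rₚ)/(rₐ + rₚ) = (1.59997 × 10^10) / (2.7863 × 10^10) = 0.574228
(a) vₐ² = GM (2/rₐ − 1/a) = 1.45 × 10^17 × (9.11936 × 10^-11 − 7.17798 × 10^-11) = 2.81501 × 10^6 m²/s²;  vₐ = 1677.8 m/s ≈ 0.354 AU/year
(b) a³ = 2.70392 × 10^30 m³;  T = 2π √(a³/GM) = 2π × 4.3183 × 10^6 s = 2.71327 × 10^7 s ≈ 0.8597 years
(c) 2a = 2.7863 × 10^10 m;  ε = −GM/(2a) = -5.20403 × 10^6 J/kg ≈ -5.204 MJ/kg
(d) vₚ/vₐ = rₐ/rₚ (angular momentum) = (2.19314 × 10^10) / (5.93164 × 10^9) = 3.69735 ≈ 3.697
(e) vₚ² = GM (2/rₚ − 1/a) = 1.45 × 10^17 × (3.37175 × 10^-10 − 7.17798 × 10^-11) = 3.84823 × 10^7 m²/s²;  vₚ = 6203.41 m/s ≈ 1.309 AU/year

Final answer:
(a) velocity at apoapsis vₐ = 0.354 AU/year
(b) orbital period T = 0.8597 years
(c) specific energy ε = -5.204 MJ/kg
(d) velocity ratio vₚ/vₐ = 3.697
(e) velocity at periapsis vₚ = 1.309 AU/year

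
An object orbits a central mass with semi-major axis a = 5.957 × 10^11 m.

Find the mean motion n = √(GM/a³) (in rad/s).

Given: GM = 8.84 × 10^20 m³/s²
a = 5.957 × 10^11 m
GM = 8.84 × 10^20 m³/s²
a³ = 2.11389 × 10^35 m³
GM/a³ = (8.84 × 10^20) / (2.11389 × 10^35) = 4.18186 × 10^-15 s⁻²
n = √(GM/a³) = 6.46673 × 10^-8 rad/s ≈ 6.467 × 10^-8 rad/s

Final answer: n = 6.467 × 10^-8 rad/s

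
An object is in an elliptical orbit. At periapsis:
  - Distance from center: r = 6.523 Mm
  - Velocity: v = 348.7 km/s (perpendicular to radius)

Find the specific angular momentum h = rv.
r = 6.523 Mm = 6.523 × 10^6 m
v = 348.7 km/s = 348700 m/s
h = rv = 6.523 × 10^6 × 348700 = 2.27457 × 10^12 m²/s ≈ 2.275 × 10^12 m²/s

Final answer: h = 2.275 × 10^12 m²/s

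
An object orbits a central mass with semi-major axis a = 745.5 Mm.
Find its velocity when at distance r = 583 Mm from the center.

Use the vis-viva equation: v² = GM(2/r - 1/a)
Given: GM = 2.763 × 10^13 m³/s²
a = 745.5 Mm = 7.455 × 10^8 m
r = 583 Mm = 5.83 × 10^8 m
GM = 2.763 × 10^13 m³/s²
2/r − 1/a = 3.43053 × 10^-9 − 1.34138 × 10^-9 = 2.08915 × 10^-9 m⁻¹
v² = GM (2/r − 1/a) = 57723.2 m²/s²
v = 240.257 m/s ≈ 240.3 m/s

Final answer: 240.3 m/s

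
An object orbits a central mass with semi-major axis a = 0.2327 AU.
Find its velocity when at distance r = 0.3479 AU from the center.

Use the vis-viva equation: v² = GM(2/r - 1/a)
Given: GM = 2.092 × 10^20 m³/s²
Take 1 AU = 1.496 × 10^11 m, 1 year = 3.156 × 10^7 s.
a = 0.2327 AU = 3.48119 × 10^10 m
r = 0.3479 AU = 5.20458 × 10^10 m
GM = 2.092 × 10^20 m³/s²
2/r − 1/a = 3.84277 × 10^-11 − 2.87258 × 10^-11 = 9.70187 × 10^-12 m⁻¹
v² = GM (2/r − 1/a) = 2.02963 × 10^9 m²/s²
v = 45051.4 m/s ≈ 9.504 AU/year

Final answer: 9.504 AU/year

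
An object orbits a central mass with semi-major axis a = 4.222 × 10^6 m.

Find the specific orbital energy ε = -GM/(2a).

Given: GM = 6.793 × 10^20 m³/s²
a = 4.222 × 10^6 m
GM = 6.793 × 10^20 m³/s²
2a = 8.444 × 10^6 m
ε = −GM/(2a) = -8.04477 × 10^13 J/kg ≈ -8.045 × 10^4 GJ/kg

Final answer: -8.045 × 10^4 GJ/kg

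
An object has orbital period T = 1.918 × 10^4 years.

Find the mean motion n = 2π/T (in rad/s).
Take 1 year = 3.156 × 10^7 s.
T = 1.918 × 10^4 years = 6.05321 × 10^11 s
n = 2π / (6.05321 × 10^11 s) = 1.03799 × 10^-11 rad/s ≈ 1.038 × 10^-11 rad/s

Final answer: n = 1.038 × 10^-11 rad/s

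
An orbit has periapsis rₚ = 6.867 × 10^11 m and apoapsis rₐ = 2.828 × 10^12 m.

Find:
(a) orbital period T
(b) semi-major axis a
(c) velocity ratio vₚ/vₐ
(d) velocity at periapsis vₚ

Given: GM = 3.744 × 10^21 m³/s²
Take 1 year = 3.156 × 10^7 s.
rₚ = 6.867 × 10^11 m
rₐ = 2.828 × 10^12 m
GM = 3.744 × 10^21 m³/s²
a = (rₚ + rₐ)/2 = 1.75735 × 10^12 m
e = (rₐ − rₚ)/(rₐ + rₚ) = (2.1413 × 10^12) / (3.5147 × 10^12) = 0.609241
(a) a³ = 5.42719 × 10^36 m³;  T = 2π √(a³/GM) = 2π × 3.80732 × 10^7 s = 2.39221 × 10^8 s ≈ 7.58 years
(b) a = 1.75735 × 10^12 m ≈ 1.757 × 10^12 m
(c) vₚ/vₐ = rₐ/rₚ (angular momentum) = (2.828 × 10^12) / (6.867 × 10^11) = 4.11825 ≈ 4.118
(d) vₚ² = GM (2/rₚ − 1/a) = 3.744 × 10^21 × (2.91248 × 10^-12 − 5.69039 × 10^-13) = 8.77384 × 10^9 m²/s²;  vₚ = 93668.8 m/s ≈ 93.67 km/s

Final answer:
(a) orbital period T = 7.58 years
(b) semi-major axis a = 1.757 × 10^12 m
(c) velocity ratio vₚ/vₐ = 4.118
(d) velocity at periapsis vₚ = 93.67 km/s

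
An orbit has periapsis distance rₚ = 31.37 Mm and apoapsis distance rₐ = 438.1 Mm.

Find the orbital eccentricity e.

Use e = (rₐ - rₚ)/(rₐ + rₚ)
rₚ = 31.37 Mm = 3.137 × 10^7 m
rₐ = 438.1 Mm = 4.381 × 10^8 m
rₐ − rₚ = 4.0673 × 10^8 m
rₐ + rₚ = 4.6947 × 10^8 m
e = (rₐ − rₚ)/(rₐ + rₚ) = 0.86636

Final answer: e = 0.8664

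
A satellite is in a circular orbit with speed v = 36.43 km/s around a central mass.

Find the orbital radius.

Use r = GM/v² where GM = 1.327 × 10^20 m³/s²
v = 36.43 km/s = 36430 m/s
GM = 1.327 × 10^20 m³/s²
v² = 1.32714 × 10^9 m²/s²
r = GM/v² = (1.327 × 10^20) / (1.32714 × 10^9) = 9.99891 × 10^10 m ≈ 99.99 Gm

Final answer: 99.99 Gm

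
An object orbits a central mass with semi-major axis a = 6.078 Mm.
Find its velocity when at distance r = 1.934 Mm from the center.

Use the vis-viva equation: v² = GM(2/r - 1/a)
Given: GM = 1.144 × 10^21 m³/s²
a = 6.078 Mm = 6.078 × 10^6 m
r = 1.934 Mm = 1.934 × 10^6 m
GM = 1.144 × 10^21 m³/s²
2/r − 1/a = 1.03413 × 10^-6 − 1.64528 × 10^-7 = 8.69598 × 10^-7 m⁻¹
v² = GM (2/r − 1/a) = 9.94821 × 10^14 m²/s²
v = 3.15408 × 10^7 m/s ≈ 3.154 × 10^4 km/s

Final answer: 3.154 × 10^4 km/s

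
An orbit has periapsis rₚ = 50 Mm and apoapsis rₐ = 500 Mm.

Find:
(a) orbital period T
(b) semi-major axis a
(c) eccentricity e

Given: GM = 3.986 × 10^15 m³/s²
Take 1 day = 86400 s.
rₚ = 50 Mm = 5 × 10^7 m
rₐ = 500 Mm = 5 × 10^8 m
GM = 3.986 × 10^15 m³/s²
a = (rₚ + rₐ)/2 = 2.75 × 10^8 m
e = (rₐ − rₚ)/(rₐ + rₚ) = (4.5 × 10^8) / (5.5 × 10^8) = 0.818182
(a) a³ = 2.07969 × 10^25 m³;  T = 2π √(a³/GM) = 2π × 72232.1 s = 453848 s ≈ 5.253 days
(b) a = 2.75 × 10^8 m ≈ 275 Mm
(c) e = 0.818182 ≈ 0.8182

Final answer:
(a) orbital period T = 5.253 days
(b) semi-major axis a = 275 Mm
(c) eccentricity e = 0.8182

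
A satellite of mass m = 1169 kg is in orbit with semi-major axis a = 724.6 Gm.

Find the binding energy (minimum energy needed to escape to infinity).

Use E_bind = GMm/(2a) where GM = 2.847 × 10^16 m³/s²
a = 724.6 Gm = 7.246 × 10^11 m
GM = 2.847 × 10^16 m³/s²
m = 1169 kg
GMm = 2.847 × 10^16 × 1169 = 3.32814 × 10^19 m³·kg/s²
2a = 1.4492 × 10^12 m
E_bind = GMm/(2a) = 2.29654 × 10^7 J ≈ 22.97 MJ

Final answer: 22.97 MJ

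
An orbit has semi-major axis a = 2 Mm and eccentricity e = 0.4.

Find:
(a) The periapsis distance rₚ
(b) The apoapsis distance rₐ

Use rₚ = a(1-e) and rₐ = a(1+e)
a = 2 Mm = 2 × 10^6 m
e = 0.4:  1 − e = 0.6,  1 + e = 1.4
(a) rₚ = a(1 − e) = 2 × 10^6 m × 0.6 = 1.2 × 10^6 m ≈ 1.2 Mm
(b) rₐ = a(1 + e) = 2 × 10^6 m × 1.4 = 2.8 × 10^6 m ≈ 2.8 Mm

Final answer:
(a) rₚ = 1.2 Mm
(b) rₐ = 2.8 Mm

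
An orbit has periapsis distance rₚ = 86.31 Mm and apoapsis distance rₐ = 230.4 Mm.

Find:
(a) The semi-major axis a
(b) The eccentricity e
rₚ = 86.31 Mm = 8.631 × 10^7 m
rₐ = 230.4 Mm = 2.304 × 10^8 m
(a) a = (rₚ + rₐ)/2 = 1.58355 × 10^8 m ≈ 158.4 Mm
(b) e = (rₐ − rₚ)/(rₐ + rₚ) = (1.4409 × 10^8) / (3.1671 × 10^8) = 0.454959

Final answer:
(a) a = 158.4 Mm
(b) e = 0.455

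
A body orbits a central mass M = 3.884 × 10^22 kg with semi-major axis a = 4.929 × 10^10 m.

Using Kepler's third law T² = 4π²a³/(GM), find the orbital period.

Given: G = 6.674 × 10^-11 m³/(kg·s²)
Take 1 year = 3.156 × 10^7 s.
M = 3.884 × 10^22 kg
GM = G × M = 6.674 × 10^-11 × 3.884 × 10^22 = 2.59218 × 10^12 m³/s²
a = 4.929 × 10^10 m
a³ = 1.1975 × 10^32 m³
T = 2π √(a³/GM) = 2π √((1.1975 × 10^32) / (2.59218 × 10^12)) = 2π × 6.79682 × 10^9 s
T = 4.27057 × 10^10 s ≈ 1353 years

Final answer: 1353 years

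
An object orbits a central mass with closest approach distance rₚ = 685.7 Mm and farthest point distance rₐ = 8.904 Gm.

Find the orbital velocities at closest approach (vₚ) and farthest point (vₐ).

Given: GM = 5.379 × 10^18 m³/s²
rₚ = 685.7 Mm = 6.857 × 10^8 m
rₐ = 8.904 Gm = 8.904 × 10^9 m
GM = 5.379 × 10^18 m³/s²
a = (rₚ + rₐ)/2 = 4.79485 × 10^9 m
Vis-viva: v² = GM (2/r − 1/a)
vₚ² = 5.379 × 10^18 × (2.91673 × 10^-9 − 2.08557 × 10^-10) = 1.45672 × 10^10 m²/s²
vₚ = 120695 m/s ≈ 120.7 km/s
vₐ² = 5.379 × 10^18 × (2.24618 × 10^-10 − 2.08557 × 10^-10) = 8.63924 × 10^7 m²/s²
vₐ = 9294.75 m/s ≈ 9.295 km/s

Final answer: vₚ = 120.7 km/s, vₐ = 9.295 km/s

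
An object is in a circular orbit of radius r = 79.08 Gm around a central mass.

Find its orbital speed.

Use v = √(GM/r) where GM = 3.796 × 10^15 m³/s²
r = 79.08 Gm = 7.908 × 10^10 m
GM = 3.796 × 10^15 m³/s²
GM/r = (3.796 × 10^15) / (7.908 × 10^10) = 48002 m²/s²
v = √(GM/r) = 219.094 m/s ≈ 219.1 m/s

Final answer: 219.1 m/s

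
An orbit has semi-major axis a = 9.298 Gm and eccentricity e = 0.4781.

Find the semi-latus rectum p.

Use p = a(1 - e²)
a = 9.298 Gm = 9.298 × 10^9 m
e = 0.4781,  e² = 0.22858,  1 − e² = 0.77142
p = a(1 − e²) = 9.298 × 10^9 m × 0.77142 = 7.17267 × 10^9 m ≈ 7.173 Gm

Final answer: p = 7.173 Gm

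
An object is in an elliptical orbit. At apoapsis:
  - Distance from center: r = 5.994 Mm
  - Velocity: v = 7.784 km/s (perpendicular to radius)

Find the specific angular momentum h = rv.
r = 5.994 Mm = 5.994 × 10^6 m
v = 7.784 km/s = 7784 m/s
h = rv = 5.994 × 10^6 × 7784 = 4.66573 × 10^10 m²/s ≈ 4.666 × 10^10 m²/s

Final answer: h = 4.666 × 10^10 m²/s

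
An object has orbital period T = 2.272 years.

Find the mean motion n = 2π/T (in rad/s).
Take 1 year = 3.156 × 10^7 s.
T = 2.272 years = 7.17043 × 10^7 s
n = 2π / (7.17043 × 10^7 s) = 8.76263 × 10^-8 rad/s ≈ 8.763 × 10^-8 rad/s

Final answer: n = 8.763 × 10^-8 rad/s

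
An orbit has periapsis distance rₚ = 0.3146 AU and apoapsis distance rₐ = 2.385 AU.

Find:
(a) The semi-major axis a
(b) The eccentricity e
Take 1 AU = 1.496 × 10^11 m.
rₚ = 0.3146 AU = 4.70642 × 10^10 m
rₐ = 2.385 AU = 3.56796 × 10^11 m
(a) a = (rₚ + rₐ)/2 = 2.0193 × 10^11 m ≈ 1.35 AU
(b) e = (rₐ − rₚ)/(rₐ + rₚ) = (3.09732 × 10^11) / (4.0386 × 10^11) = 0.766928

Final answer:
(a) a = 1.35 AU
(b) e = 0.7669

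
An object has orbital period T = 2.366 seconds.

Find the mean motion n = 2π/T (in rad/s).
T = 2.366 seconds
n = 2π / 2.366 s = 2.65562 rad/s ≈ 2.656 rad/s

Final answer: n = 2.656 rad/s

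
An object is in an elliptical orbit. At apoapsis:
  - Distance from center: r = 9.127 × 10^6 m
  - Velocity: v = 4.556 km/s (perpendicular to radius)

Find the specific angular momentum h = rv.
r = 9.127 × 10^6 m
v = 4.556 km/s = 4556 m/s
h = rv = 9.127 × 10^6 × 4556 = 4.15826 × 10^10 m²/s ≈ 4.158 × 10^10 m²/s

Final answer: h = 4.158 × 10^10 m²/s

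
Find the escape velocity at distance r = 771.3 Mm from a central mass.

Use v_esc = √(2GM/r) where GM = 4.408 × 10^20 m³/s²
r = 771.3 Mm = 7.713 × 10^8 m
GM = 4.408 × 10^20 m³/s²
2GM/r = 2 × (4.408 × 10^20) / (7.713 × 10^8) = 1.14301 × 10^12 m²/s²
v_esc = √(2GM/r) = 1.06911 × 10^6 m/s ≈ 1069 km/s

Final answer: 1069 km/s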